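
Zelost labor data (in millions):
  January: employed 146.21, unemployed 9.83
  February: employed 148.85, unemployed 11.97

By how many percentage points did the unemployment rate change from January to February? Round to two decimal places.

The unemployment rate changed by +1.14 percentage points.

January: labor force = 146.21 + 9.83 = 156.04; u = 9.83/156.04 = 6.30%.
February: labor force = 148.85 + 11.97 = 160.82; u = 11.97/160.82 = 7.44%.
Change = 7.44% − 6.30% = +1.14 pp.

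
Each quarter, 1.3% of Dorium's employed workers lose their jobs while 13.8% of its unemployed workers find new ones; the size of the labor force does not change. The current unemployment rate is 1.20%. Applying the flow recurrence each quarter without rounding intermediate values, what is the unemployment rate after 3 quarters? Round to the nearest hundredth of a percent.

With a fixed labor force, u_{t+1} = u_t + s·(1−u_t) − f·u_t = u_t·(1−s−f) + s.
Here 1−s−f = 0.849 and s = 0.013.
u_1 = 0.012000 × 0.849 + 0.013 = 0.023188.
u_2 = 0.023188 × 0.849 + 0.013 = 0.032687.
u_3 = 0.032687 × 0.849 + 0.013 = 0.040751.

Unemployment rate after three quarters ≈ 4.08%.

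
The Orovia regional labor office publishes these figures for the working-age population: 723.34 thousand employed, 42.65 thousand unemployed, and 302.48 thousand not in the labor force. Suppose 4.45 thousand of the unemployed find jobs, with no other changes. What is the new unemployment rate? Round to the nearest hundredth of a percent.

Initially, labor force = 723.34 + 42.65 = 765.99 thousand, so u = 42.65/765.99 = 5.57%.
After the change, unemployed falls and employed rises by 4.45; labor force unchanged → E = 727.79, U = 38.20, labor force = 765.99 thousand.
New unemployment rate = 38.20 / 765.99 = 4.99%.

New unemployment rate ≈ 4.99%.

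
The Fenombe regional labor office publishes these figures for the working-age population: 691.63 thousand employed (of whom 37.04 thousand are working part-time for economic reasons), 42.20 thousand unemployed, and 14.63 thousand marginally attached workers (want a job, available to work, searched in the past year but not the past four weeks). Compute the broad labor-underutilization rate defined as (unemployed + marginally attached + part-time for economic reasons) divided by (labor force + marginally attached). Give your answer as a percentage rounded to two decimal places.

Broad underutilization rate ≈ 12.54%.

Labor force = 691.63 + 42.20 = 733.83 thousand.
Numerator = 42.20 + 14.63 + 37.04 = 93.87 thousand.
Denominator = 733.83 + 14.63 = 748.46 thousand.
Broad rate = 93.87 / 748.46 = 12.54%.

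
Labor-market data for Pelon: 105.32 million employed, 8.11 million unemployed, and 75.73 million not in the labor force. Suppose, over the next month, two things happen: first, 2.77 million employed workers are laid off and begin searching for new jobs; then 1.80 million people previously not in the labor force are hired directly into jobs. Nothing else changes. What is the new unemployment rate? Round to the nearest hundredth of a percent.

Initially, labor force = 105.32 + 8.11 = 113.43 million, so u = 8.11/113.43 = 7.15%.
After the first change, employed falls and unemployed rises by 2.77; labor force unchanged → E = 102.55, U = 10.88, labor force = 113.43 million.
After the second change, employed and labor force both rise by 1.80; unemployed unchanged → E = 104.35, U = 10.88, labor force = 115.23 million.
New unemployment rate = 10.88 / 115.23 = 9.44%.

New unemployment rate ≈ 9.44%.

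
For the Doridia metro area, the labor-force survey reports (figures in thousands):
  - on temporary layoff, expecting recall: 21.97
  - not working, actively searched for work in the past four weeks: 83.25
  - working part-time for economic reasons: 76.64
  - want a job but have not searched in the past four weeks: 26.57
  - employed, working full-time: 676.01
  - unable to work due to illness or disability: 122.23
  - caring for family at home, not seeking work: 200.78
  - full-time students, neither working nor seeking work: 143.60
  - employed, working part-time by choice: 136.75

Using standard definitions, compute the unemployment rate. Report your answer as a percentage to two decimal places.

Employed = 76.64 + 676.01 + 136.75 = 889.40 thousand (anyone who worked, including part-time for economic reasons, counts as employed).
Unemployed = 21.97 + 83.25 = 105.22 thousand (jobless and actively searching, or on temporary layoff).
Labor force = 889.40 + 105.22 = 994.62 thousand.
Unemployment rate = 105.22 / 994.62 = 10.58%.

Unemployment rate ≈ 10.58%.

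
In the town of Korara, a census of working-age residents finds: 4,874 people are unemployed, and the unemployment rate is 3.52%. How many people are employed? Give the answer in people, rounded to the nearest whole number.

About 133,592 are employed.

Labor force = U / u = 4,874 / 0.0352 ≈ 138,466.
Employed = labor force − unemployed = 138,466 − 4,874 = 133,592.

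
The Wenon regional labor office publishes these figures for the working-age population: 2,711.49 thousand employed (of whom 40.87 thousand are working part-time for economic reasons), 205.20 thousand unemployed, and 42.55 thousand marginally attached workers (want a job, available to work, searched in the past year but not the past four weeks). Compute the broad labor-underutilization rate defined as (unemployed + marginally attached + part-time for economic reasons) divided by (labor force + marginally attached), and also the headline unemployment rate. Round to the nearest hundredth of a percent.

Labor force = 2,711.49 + 205.20 = 2,916.69 thousand.
Numerator = 205.20 + 42.55 + 40.87 = 288.62 thousand.
Denominator = 2,916.69 + 42.55 = 2,959.24 thousand.
Broad rate = 288.62 / 2,959.24 = 9.75%.
Headline unemployment rate = 205.20 / 2,916.69 = 7.04%.

Broad underutilization rate ≈ 9.75%; headline unemployment rate ≈ 7.04%.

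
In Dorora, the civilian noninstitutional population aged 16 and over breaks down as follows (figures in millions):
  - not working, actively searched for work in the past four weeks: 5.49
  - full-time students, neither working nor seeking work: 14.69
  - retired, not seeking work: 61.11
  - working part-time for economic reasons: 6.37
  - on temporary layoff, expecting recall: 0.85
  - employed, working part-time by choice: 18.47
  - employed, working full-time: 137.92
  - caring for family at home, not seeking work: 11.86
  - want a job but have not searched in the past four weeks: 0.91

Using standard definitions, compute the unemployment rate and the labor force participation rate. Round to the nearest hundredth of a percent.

Employed = 6.37 + 18.47 + 137.92 = 162.76 million (anyone who worked, including part-time for economic reasons, counts as employed).
Unemployed = 5.49 + 0.85 = 6.34 million (jobless and actively searching, or on temporary layoff).
Labor force = 162.76 + 6.34 = 169.10 million.
Not in labor force = 14.69 + 61.11 + 11.86 + 0.91 = 88.57 million (those not working and not actively searching are outside the labor force — including those who want a job but have given up searching).
Civilian working-age population = 169.10 + 88.57 = 257.67 million.
Unemployment rate = 6.34 / 169.10 = 3.75%.
Labor force participation rate = 169.10 / 257.67 = 65.63%.

Unemployment rate ≈ 3.75%; labor force participation rate ≈ 65.63%.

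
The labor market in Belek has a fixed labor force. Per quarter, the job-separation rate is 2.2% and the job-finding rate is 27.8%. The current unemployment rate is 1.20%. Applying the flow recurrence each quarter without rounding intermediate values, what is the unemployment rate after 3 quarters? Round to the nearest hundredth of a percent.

Unemployment rate after three quarters ≈ 5.23%.

With a fixed labor force, u_{t+1} = u_t + s·(1−u_t) − f·u_t = u_t·(1−s−f) + s.
Here 1−s−f = 0.700 and s = 0.022.
u_1 = 0.012000 × 0.700 + 0.022 = 0.030400.
u_2 = 0.030400 × 0.700 + 0.022 = 0.043280.
u_3 = 0.043280 × 0.700 + 0.022 = 0.052296.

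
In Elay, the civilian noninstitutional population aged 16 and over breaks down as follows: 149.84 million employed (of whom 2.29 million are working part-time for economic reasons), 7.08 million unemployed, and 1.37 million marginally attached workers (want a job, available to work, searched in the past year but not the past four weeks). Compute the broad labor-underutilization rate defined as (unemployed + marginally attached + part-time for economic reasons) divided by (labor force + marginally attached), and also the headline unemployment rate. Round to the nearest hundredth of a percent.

Labor force = 149.84 + 7.08 = 156.92 million.
Numerator = 7.08 + 1.37 + 2.29 = 10.74 million.
Denominator = 156.92 + 1.37 = 158.29 million.
Broad rate = 10.74 / 158.29 = 6.79%.
Headline unemployment rate = 7.08 / 156.92 = 4.51%.

Broad underutilization rate ≈ 6.79%; headline unemployment rate ≈ 4.51%.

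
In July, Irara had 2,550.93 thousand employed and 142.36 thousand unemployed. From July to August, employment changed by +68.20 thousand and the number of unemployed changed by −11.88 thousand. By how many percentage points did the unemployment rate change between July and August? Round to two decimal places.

July: labor force = 2,550.93 + 142.36 = 2,693.29; u = 142.36/2,693.29 = 5.29%.
August: labor force = 2,619.13 + 130.48 = 2,749.61; u = 130.48/2,749.61 = 4.75%.
Change = 4.75% − 5.29% = −0.54 pp.

The unemployment rate changed by −0.54 percentage points.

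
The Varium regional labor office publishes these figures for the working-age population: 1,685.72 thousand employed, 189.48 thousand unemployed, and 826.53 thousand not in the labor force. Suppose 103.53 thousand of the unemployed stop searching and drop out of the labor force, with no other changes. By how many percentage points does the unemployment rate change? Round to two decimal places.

The unemployment rate changes by −5.25 percentage points.

Initially, labor force = 1,685.72 + 189.48 = 1,875.20 thousand, so u = 189.48/1,875.20 = 10.10%.
After the change, unemployed and labor force both fall by 103.53 → E = 1,685.72, U = 85.95, labor force = 1,771.67 thousand.
New unemployment rate = 85.95 / 1,771.67 = 4.85%.
Change = 4.85% − 10.10% = −5.25 percentage points.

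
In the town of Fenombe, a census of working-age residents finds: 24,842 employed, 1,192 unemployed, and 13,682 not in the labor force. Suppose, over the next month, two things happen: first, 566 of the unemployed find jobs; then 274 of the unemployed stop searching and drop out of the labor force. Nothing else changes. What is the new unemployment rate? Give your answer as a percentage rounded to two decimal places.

Initially, labor force = 24,842 + 1,192 = 26,034, so u = 1,192/26,034 = 4.58%.
After the first change, unemployed falls and employed rises by 566; labor force unchanged → E = 25,408, U = 626, labor force = 26,034.
After the second change, unemployed and labor force both fall by 274 → E = 25,408, U = 352, labor force = 25,760.
New unemployment rate = 352 / 25,760 = 1.37%.

New unemployment rate ≈ 1.37%.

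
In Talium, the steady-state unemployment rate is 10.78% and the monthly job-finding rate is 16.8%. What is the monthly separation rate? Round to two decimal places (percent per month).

From u* = s/(s+f): s = u·f/(1−u).
s = 0.1078 × 16.8 / (1 − 0.1078) = 1.8110 / 0.8922 ≈ 2.03% per month.

Separation rate ≈ 2.03% per month.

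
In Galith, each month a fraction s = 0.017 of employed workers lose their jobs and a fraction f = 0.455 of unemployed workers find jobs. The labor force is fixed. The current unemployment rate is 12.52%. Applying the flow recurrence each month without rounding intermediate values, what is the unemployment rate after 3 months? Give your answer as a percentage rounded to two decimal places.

Unemployment rate after three months ≈ 4.91%.

With a fixed labor force, u_{t+1} = u_t + s·(1−u_t) − f·u_t = u_t·(1−s−f) + s.
Here 1−s−f = 0.528 and s = 0.017.
u_1 = 0.125200 × 0.528 + 0.017 = 0.083106.
u_2 = 0.083106 × 0.528 + 0.017 = 0.060880.
u_3 = 0.060880 × 0.528 + 0.017 = 0.049145.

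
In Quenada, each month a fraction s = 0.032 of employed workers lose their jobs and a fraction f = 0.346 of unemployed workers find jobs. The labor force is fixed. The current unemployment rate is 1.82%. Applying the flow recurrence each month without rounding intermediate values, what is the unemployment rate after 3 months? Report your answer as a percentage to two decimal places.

With a fixed labor force, u_{t+1} = u_t + s·(1−u_t) − f·u_t = u_t·(1−s−f) + s.
Here 1−s−f = 0.622 and s = 0.032.
u_1 = 0.018200 × 0.622 + 0.032 = 0.043320.
u_2 = 0.043320 × 0.622 + 0.032 = 0.058945.
u_3 = 0.058945 × 0.622 + 0.032 = 0.068664.

Unemployment rate after three months ≈ 6.87%.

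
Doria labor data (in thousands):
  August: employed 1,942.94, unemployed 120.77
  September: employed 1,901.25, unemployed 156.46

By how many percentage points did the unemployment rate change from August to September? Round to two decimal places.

The unemployment rate changed by +1.75 percentage points.

August: labor force = 1,942.94 + 120.77 = 2,063.71; u = 120.77/2,063.71 = 5.85%.
September: labor force = 1,901.25 + 156.46 = 2,057.71; u = 156.46/2,057.71 = 7.60%.
Change = 7.60% − 5.85% = +1.75 pp.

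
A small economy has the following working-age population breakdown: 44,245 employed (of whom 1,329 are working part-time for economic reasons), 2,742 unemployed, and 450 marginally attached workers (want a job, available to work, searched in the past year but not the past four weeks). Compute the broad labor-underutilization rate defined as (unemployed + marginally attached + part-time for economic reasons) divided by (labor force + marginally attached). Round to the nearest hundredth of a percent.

Broad underutilization rate ≈ 9.53%.

Labor force = 44,245 + 2,742 = 46,987.
Numerator = 2,742 + 450 + 1,329 = 4,521.
Denominator = 46,987 + 450 = 47,437.
Broad rate = 4,521 / 47,437 = 9.53%.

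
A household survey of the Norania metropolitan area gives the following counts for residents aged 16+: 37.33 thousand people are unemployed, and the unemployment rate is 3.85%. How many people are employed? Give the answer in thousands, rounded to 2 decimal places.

Labor force = U / u = 37.33 / 0.0385 ≈ 969.61 thousand.
Employed = labor force − unemployed = 969.61 − 37.33 = 932.28 thousand.

About 932.28 thousand are employed.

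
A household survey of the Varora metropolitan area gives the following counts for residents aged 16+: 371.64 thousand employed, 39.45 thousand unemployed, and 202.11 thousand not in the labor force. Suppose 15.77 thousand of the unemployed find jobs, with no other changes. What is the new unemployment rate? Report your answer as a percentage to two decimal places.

New unemployment rate ≈ 5.76%.

Initially, labor force = 371.64 + 39.45 = 411.09 thousand, so u = 39.45/411.09 = 9.60%.
After the change, unemployed falls and employed rises by 15.77; labor force unchanged → E = 387.41, U = 23.68, labor force = 411.09 thousand.
New unemployment rate = 23.68 / 411.09 = 5.76%.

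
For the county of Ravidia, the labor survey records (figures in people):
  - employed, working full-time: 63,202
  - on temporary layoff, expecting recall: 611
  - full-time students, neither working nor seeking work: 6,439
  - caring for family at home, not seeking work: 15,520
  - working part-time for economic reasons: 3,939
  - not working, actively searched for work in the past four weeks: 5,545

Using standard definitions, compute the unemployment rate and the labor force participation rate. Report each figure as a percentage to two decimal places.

Employed = 63,202 + 3,939 = 67,141 (anyone who worked, including part-time for economic reasons, counts as employed).
Unemployed = 611 + 5,545 = 6,156 (jobless and actively searching, or on temporary layoff).
Labor force = 67,141 + 6,156 = 73,297.
Not in labor force = 6,439 + 15,520 = 21,959 (those not working and not actively searching are outside the labor force).
Civilian working-age population = 73,297 + 21,959 = 95,256.
Unemployment rate = 6,156 / 73,297 = 8.40%.
Labor force participation rate = 73,297 / 95,256 = 76.95%.

Unemployment rate ≈ 8.40%; labor force participation rate ≈ 76.95%.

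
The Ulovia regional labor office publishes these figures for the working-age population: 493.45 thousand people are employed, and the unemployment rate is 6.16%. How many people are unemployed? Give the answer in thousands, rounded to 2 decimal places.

About 32.39 thousand are unemployed.

Let U be the number unemployed. The labor force is E + U, and U/(E+U) = 0.0616.
So U = 0.0616 × 493.45 / (1 − 0.0616) = 30.3965 / 0.9384 ≈ 32.39 thousand.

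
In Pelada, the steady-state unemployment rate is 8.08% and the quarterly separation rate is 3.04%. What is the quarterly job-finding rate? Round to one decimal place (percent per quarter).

From u* = s/(s+f): f = s·(1−u)/u.
f = 3.04 × (1 − 0.0808) / 0.0808 = 2.7944 / 0.0808 ≈ 34.6% per quarter.

Job-finding rate ≈ 34.6% per quarter.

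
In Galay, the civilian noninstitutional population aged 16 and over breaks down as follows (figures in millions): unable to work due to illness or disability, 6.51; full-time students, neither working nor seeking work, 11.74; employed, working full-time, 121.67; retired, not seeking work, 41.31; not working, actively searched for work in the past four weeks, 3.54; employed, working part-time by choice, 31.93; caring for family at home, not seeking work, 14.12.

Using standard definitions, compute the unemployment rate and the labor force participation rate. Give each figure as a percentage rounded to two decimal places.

Unemployment rate ≈ 2.25%; labor force participation rate ≈ 68.08%.

Employed = 121.67 + 31.93 = 153.60 million.
Unemployed = 3.54 million.
Labor force = 153.60 + 3.54 = 157.14 million.
Not in labor force = 6.51 + 11.74 + 41.31 + 14.12 = 73.68 million (those not working and not actively searching are outside the labor force).
Civilian working-age population = 157.14 + 73.68 = 230.82 million.
Unemployment rate = 3.54 / 157.14 = 2.25%.
Labor force participation rate = 157.14 / 230.82 = 68.08%.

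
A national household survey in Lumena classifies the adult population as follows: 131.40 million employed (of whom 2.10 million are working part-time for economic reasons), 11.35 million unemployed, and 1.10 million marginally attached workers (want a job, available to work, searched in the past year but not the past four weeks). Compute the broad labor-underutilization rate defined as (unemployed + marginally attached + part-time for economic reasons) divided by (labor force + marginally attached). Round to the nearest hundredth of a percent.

Broad underutilization rate ≈ 10.11%.

Labor force = 131.40 + 11.35 = 142.75 million.
Numerator = 11.35 + 1.10 + 2.10 = 14.55 million.
Denominator = 142.75 + 1.10 = 143.85 million.
Broad rate = 14.55 / 143.85 = 10.11%.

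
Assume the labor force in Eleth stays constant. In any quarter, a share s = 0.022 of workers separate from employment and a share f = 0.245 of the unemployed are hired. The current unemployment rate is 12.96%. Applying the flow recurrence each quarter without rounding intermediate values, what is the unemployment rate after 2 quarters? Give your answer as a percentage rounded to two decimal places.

With a fixed labor force, u_{t+1} = u_t + s·(1−u_t) − f·u_t = u_t·(1−s−f) + s.
Here 1−s−f = 0.733 and s = 0.022.
u_1 = 0.129600 × 0.733 + 0.022 = 0.116997.
u_2 = 0.116997 × 0.733 + 0.022 = 0.107759.

Unemployment rate after two quarters ≈ 10.78%.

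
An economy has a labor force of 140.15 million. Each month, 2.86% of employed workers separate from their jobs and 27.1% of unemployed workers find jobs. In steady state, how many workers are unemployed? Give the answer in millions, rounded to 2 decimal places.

Steady-state unemployment rate u* = s/(s+f) = 2.86/(2.86+27.1) = 0.095461.
Unemployed = u* × labor force = 0.095461 × 140.15 ≈ 13.38 million.

About 13.38 million are unemployed in steady state.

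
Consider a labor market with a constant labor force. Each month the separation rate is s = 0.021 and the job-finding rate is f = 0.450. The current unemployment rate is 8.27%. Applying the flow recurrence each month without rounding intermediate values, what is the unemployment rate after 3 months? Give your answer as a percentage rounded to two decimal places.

Unemployment rate after three months ≈ 5.02%.

With a fixed labor force, u_{t+1} = u_t + s·(1−u_t) − f·u_t = u_t·(1−s−f) + s.
Here 1−s−f = 0.529 and s = 0.021.
u_1 = 0.082700 × 0.529 + 0.021 = 0.064748.
u_2 = 0.064748 × 0.529 + 0.021 = 0.055252.
u_3 = 0.055252 × 0.529 + 0.021 = 0.050228.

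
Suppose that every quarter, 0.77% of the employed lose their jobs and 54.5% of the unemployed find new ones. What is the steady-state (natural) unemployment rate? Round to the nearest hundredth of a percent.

Steady-state unemployment rate ≈ 1.39%.

At steady state the flows balance: s·E = f·U, so U/(E+U) = s/(s+f).
u* = 0.77 / (0.77 + 54.5) = 0.77 / 55.27 = 1.39%.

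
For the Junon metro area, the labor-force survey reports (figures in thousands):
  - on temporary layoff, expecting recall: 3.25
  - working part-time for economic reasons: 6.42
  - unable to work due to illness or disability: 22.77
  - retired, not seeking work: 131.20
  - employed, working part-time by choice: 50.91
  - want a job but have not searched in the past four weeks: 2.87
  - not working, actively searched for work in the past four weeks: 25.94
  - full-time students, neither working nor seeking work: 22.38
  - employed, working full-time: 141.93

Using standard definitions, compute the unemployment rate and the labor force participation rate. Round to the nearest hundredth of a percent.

Employed = 6.42 + 50.91 + 141.93 = 199.26 thousand (anyone who worked, including part-time for economic reasons, counts as employed).
Unemployed = 3.25 + 25.94 = 29.19 thousand (jobless and actively searching, or on temporary layoff).
Labor force = 199.26 + 29.19 = 228.45 thousand.
Not in labor force = 22.77 + 131.20 + 2.87 + 22.38 = 179.22 thousand (those not working and not actively searching are outside the labor force — including those who want a job but have given up searching).
Civilian working-age population = 228.45 + 179.22 = 407.67 thousand.
Unemployment rate = 29.19 / 228.45 = 12.78%.
Labor force participation rate = 228.45 / 407.67 = 56.04%.

Unemployment rate ≈ 12.78%; labor force participation rate ≈ 56.04%.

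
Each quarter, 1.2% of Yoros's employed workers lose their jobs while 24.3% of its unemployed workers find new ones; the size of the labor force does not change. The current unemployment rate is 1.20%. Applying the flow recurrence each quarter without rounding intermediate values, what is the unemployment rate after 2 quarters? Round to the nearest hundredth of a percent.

Unemployment rate after two quarters ≈ 2.76%.

With a fixed labor force, u_{t+1} = u_t + s·(1−u_t) − f·u_t = u_t·(1−s−f) + s.
Here 1−s−f = 0.745 and s = 0.012.
u_1 = 0.012000 × 0.745 + 0.012 = 0.020940.
u_2 = 0.020940 × 0.745 + 0.012 = 0.027600.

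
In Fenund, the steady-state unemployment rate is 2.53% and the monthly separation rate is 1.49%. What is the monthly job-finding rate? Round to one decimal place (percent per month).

From u* = s/(s+f): f = s·(1−u)/u.
f = 1.49 × (1 − 0.0253) / 0.0253 = 1.4523 / 0.0253 ≈ 57.4% per month.

Job-finding rate ≈ 57.4% per month.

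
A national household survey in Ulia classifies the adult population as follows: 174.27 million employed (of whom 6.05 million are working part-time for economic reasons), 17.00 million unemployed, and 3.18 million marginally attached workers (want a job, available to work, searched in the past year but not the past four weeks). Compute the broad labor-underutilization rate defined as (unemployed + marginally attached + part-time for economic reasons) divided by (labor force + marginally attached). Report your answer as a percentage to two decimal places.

Labor force = 174.27 + 17.00 = 191.27 million.
Numerator = 17.00 + 3.18 + 6.05 = 26.23 million.
Denominator = 191.27 + 3.18 = 194.45 million.
Broad rate = 26.23 / 194.45 = 13.49%.

Broad underutilization rate ≈ 13.49%.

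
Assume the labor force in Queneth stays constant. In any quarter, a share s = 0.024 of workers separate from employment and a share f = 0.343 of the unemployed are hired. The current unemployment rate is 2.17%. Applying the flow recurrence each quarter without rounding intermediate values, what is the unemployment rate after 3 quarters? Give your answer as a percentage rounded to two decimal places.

Unemployment rate after three quarters ≈ 5.43%.

With a fixed labor force, u_{t+1} = u_t + s·(1−u_t) − f·u_t = u_t·(1−s−f) + s.
Here 1−s−f = 0.633 and s = 0.024.
u_1 = 0.021700 × 0.633 + 0.024 = 0.037736.
u_2 = 0.037736 × 0.633 + 0.024 = 0.047887.
u_3 = 0.047887 × 0.633 + 0.024 = 0.054312.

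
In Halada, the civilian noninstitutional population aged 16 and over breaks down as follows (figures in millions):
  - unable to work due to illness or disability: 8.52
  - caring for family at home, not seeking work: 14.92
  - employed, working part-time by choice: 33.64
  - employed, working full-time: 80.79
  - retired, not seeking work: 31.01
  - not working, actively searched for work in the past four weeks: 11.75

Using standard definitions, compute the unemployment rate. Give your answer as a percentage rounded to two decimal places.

Unemployment rate ≈ 9.31%.

Employed = 33.64 + 80.79 = 114.43 million.
Unemployed = 11.75 million.
Labor force = 114.43 + 11.75 = 126.18 million.
Unemployment rate = 11.75 / 126.18 = 9.31%.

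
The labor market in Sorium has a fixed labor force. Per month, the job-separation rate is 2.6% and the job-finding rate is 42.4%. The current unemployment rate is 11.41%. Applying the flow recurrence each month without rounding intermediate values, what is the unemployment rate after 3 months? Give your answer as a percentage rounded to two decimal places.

Unemployment rate after three months ≈ 6.71%.

With a fixed labor force, u_{t+1} = u_t + s·(1−u_t) − f·u_t = u_t·(1−s−f) + s.
Here 1−s−f = 0.550 and s = 0.026.
u_1 = 0.114100 × 0.550 + 0.026 = 0.088755.
u_2 = 0.088755 × 0.550 + 0.026 = 0.074815.
u_3 = 0.074815 × 0.550 + 0.026 = 0.067148.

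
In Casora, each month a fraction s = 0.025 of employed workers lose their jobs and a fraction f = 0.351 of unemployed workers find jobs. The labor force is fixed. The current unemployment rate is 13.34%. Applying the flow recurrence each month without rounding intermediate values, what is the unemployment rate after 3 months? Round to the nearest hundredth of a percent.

With a fixed labor force, u_{t+1} = u_t + s·(1−u_t) − f·u_t = u_t·(1−s−f) + s.
Here 1−s−f = 0.624 and s = 0.025.
u_1 = 0.133400 × 0.624 + 0.025 = 0.108242.
u_2 = 0.108242 × 0.624 + 0.025 = 0.092543.
u_3 = 0.092543 × 0.624 + 0.025 = 0.082747.

Unemployment rate after three months ≈ 8.27%.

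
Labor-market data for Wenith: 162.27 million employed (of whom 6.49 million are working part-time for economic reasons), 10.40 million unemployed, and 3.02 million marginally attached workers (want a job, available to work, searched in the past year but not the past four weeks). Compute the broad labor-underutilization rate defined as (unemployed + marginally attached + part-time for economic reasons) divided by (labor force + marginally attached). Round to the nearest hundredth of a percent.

Labor force = 162.27 + 10.40 = 172.67 million.
Numerator = 10.40 + 3.02 + 6.49 = 19.91 million.
Denominator = 172.67 + 3.02 = 175.69 million.
Broad rate = 19.91 / 175.69 = 11.33%.

Broad underutilization rate ≈ 11.33%.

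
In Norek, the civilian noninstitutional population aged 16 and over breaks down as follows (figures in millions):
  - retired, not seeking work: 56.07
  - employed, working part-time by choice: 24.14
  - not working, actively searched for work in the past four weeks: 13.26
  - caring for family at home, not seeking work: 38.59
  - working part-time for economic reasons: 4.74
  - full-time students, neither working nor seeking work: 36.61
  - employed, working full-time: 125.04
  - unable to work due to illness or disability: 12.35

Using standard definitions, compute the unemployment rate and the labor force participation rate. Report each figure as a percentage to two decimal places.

Employed = 24.14 + 4.74 + 125.04 = 153.92 million (anyone who worked, including part-time for economic reasons, counts as employed).
Unemployed = 13.26 million.
Labor force = 153.92 + 13.26 = 167.18 million.
Not in labor force = 56.07 + 38.59 + 36.61 + 12.35 = 143.62 million (those not working and not actively searching are outside the labor force).
Civilian working-age population = 167.18 + 143.62 = 310.80 million.
Unemployment rate = 13.26 / 167.18 = 7.93%.
Labor force participation rate = 167.18 / 310.80 = 53.79%.

Unemployment rate ≈ 7.93%; labor force participation rate ≈ 53.79%.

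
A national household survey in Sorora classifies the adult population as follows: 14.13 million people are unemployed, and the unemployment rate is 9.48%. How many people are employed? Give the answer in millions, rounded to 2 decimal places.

Labor force = U / u = 14.13 / 0.0948 ≈ 149.05 million.
Employed = labor force − unemployed = 149.05 − 14.13 = 134.92 million.

About 134.92 million are employed.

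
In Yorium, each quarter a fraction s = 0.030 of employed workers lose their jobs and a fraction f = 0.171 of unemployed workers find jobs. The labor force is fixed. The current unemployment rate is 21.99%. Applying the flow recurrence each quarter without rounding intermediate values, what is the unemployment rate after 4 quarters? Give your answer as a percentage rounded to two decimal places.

With a fixed labor force, u_{t+1} = u_t + s·(1−u_t) − f·u_t = u_t·(1−s−f) + s.
Here 1−s−f = 0.799 and s = 0.030.
u_1 = 0.219900 × 0.799 + 0.030 = 0.205700.
u_2 = 0.205700 × 0.799 + 0.030 = 0.194354.
u_3 = 0.194354 × 0.799 + 0.030 = 0.185289.
u_4 = 0.185289 × 0.799 + 0.030 = 0.178046.

Unemployment rate after four quarters ≈ 17.80%.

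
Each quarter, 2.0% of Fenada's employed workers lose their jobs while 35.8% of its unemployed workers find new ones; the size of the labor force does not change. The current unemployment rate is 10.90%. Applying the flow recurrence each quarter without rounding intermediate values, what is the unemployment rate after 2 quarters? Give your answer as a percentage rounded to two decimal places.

Unemployment rate after two quarters ≈ 7.46%.

With a fixed labor force, u_{t+1} = u_t + s·(1−u_t) − f·u_t = u_t·(1−s−f) + s.
Here 1−s−f = 0.622 and s = 0.020.
u_1 = 0.109000 × 0.622 + 0.020 = 0.087798.
u_2 = 0.087798 × 0.622 + 0.020 = 0.074610.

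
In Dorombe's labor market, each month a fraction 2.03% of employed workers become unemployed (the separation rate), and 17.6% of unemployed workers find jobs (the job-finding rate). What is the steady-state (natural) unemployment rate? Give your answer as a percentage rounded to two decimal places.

At steady state the flows balance: s·E = f·U, so U/(E+U) = s/(s+f).
u* = 2.03 / (2.03 + 17.6) = 2.03 / 19.63 = 10.34%.

Steady-state unemployment rate ≈ 10.34%.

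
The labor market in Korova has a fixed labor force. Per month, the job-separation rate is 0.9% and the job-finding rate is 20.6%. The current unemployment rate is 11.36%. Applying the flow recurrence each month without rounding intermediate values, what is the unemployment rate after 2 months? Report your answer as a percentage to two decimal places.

With a fixed labor force, u_{t+1} = u_t + s·(1−u_t) − f·u_t = u_t·(1−s−f) + s.
Here 1−s−f = 0.785 and s = 0.009.
u_1 = 0.113600 × 0.785 + 0.009 = 0.098176.
u_2 = 0.098176 × 0.785 + 0.009 = 0.086068.

Unemployment rate after two months ≈ 8.61%.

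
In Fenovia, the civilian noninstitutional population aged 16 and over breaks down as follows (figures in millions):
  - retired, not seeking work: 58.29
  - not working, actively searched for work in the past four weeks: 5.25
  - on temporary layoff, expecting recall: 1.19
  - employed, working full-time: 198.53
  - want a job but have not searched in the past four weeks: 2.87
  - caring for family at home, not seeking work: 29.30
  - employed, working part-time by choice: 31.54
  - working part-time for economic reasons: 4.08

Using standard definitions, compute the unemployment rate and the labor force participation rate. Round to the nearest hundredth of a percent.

Employed = 198.53 + 31.54 + 4.08 = 234.15 million (anyone who worked, including part-time for economic reasons, counts as employed).
Unemployed = 5.25 + 1.19 = 6.44 million (jobless and actively searching, or on temporary layoff).
Labor force = 234.15 + 6.44 = 240.59 million.
Not in labor force = 58.29 + 2.87 + 29.30 = 90.46 million (those not working and not actively searching are outside the labor force — including those who want a job but have given up searching).
Civilian working-age population = 240.59 + 90.46 = 331.05 million.
Unemployment rate = 6.44 / 240.59 = 2.68%.
Labor force participation rate = 240.59 / 331.05 = 72.67%.

Unemployment rate ≈ 2.68%; labor force participation rate ≈ 72.67%.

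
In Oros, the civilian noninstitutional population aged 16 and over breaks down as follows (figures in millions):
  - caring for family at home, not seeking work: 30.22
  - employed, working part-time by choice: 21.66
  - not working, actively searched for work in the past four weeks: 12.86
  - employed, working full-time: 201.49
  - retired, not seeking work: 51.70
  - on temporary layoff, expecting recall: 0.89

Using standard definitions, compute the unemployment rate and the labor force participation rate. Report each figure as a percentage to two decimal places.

Unemployment rate ≈ 5.80%; labor force participation rate ≈ 74.31%.

Employed = 21.66 + 201.49 = 223.15 million.
Unemployed = 12.86 + 0.89 = 13.75 million (jobless and actively searching, or on temporary layoff).
Labor force = 223.15 + 13.75 = 236.90 million.
Not in labor force = 30.22 + 51.70 = 81.92 million (those not working and not actively searching are outside the labor force).
Civilian working-age population = 236.90 + 81.92 = 318.82 million.
Unemployment rate = 13.75 / 236.90 = 5.80%.
Labor force participation rate = 236.90 / 318.82 = 74.31%.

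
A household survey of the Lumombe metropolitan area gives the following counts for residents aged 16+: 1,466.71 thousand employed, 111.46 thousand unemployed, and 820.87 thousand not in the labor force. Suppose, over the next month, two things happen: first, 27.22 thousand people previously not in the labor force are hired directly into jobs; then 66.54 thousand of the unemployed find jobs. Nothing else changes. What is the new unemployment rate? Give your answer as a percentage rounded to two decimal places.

New unemployment rate ≈ 2.80%.

Initially, labor force = 1,466.71 + 111.46 = 1,578.17 thousand, so u = 111.46/1,578.17 = 7.06%.
After the first change, employed and labor force both rise by 27.22; unemployed unchanged → E = 1,493.93, U = 111.46, labor force = 1,605.39 thousand.
After the second change, unemployed falls and employed rises by 66.54; labor force unchanged → E = 1,560.47, U = 44.92, labor force = 1,605.39 thousand.
New unemployment rate = 44.92 / 1,605.39 = 2.80%.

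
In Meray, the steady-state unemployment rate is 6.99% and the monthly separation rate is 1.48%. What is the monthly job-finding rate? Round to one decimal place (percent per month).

Job-finding rate ≈ 19.7% per month.

From u* = s/(s+f): f = s·(1−u)/u.
f = 1.48 × (1 − 0.0699) / 0.0699 = 1.3765 / 0.0699 ≈ 19.7% per month.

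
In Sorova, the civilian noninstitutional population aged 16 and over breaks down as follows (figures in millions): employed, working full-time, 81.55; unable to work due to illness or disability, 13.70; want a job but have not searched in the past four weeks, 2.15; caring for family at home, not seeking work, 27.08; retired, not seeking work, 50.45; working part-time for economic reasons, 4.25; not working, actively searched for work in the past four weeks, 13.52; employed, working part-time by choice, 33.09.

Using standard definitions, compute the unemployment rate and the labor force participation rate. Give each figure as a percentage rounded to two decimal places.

Unemployment rate ≈ 10.21%; labor force participation rate ≈ 58.64%.

Employed = 81.55 + 4.25 + 33.09 = 118.89 million (anyone who worked, including part-time for economic reasons, counts as employed).
Unemployed = 13.52 million.
Labor force = 118.89 + 13.52 = 132.41 million.
Not in labor force = 13.70 + 2.15 + 27.08 + 50.45 = 93.38 million (those not working and not actively searching are outside the labor force — including those who want a job but have given up searching).
Civilian working-age population = 132.41 + 93.38 = 225.79 million.
Unemployment rate = 13.52 / 132.41 = 10.21%.
Labor force participation rate = 132.41 / 225.79 = 58.64%.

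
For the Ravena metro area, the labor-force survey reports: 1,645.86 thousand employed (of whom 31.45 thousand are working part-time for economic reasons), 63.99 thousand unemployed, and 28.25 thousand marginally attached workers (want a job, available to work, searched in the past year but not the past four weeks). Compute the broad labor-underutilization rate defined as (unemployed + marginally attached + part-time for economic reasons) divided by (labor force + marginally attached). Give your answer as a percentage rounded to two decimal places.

Broad underutilization rate ≈ 7.12%.

Labor force = 1,645.86 + 63.99 = 1,709.85 thousand.
Numerator = 63.99 + 28.25 + 31.45 = 123.69 thousand.
Denominator = 1,709.85 + 28.25 = 1,738.10 thousand.
Broad rate = 123.69 / 1,738.10 = 7.12%.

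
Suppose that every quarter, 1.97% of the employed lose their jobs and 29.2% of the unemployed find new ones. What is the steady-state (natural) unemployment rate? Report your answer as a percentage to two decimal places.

At steady state the flows balance: s·E = f·U, so U/(E+U) = s/(s+f).
u* = 1.97 / (1.97 + 29.2) = 1.97 / 31.17 = 6.32%.

Steady-state unemployment rate ≈ 6.32%.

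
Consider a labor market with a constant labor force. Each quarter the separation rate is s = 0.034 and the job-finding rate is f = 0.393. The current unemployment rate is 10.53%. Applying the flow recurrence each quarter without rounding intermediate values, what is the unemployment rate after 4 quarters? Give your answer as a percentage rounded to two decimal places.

Unemployment rate after four quarters ≈ 8.24%.

With a fixed labor force, u_{t+1} = u_t + s·(1−u_t) − f·u_t = u_t·(1−s−f) + s.
Here 1−s−f = 0.573 and s = 0.034.
u_1 = 0.105300 × 0.573 + 0.034 = 0.094337.
u_2 = 0.094337 × 0.573 + 0.034 = 0.088055.
u_3 = 0.088055 × 0.573 + 0.034 = 0.084456.
u_4 = 0.084456 × 0.573 + 0.034 = 0.082393.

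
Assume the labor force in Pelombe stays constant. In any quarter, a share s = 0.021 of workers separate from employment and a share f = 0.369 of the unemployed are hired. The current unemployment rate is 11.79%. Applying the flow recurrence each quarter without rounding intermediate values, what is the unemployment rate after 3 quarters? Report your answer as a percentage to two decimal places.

Unemployment rate after three quarters ≈ 6.84%.

With a fixed labor force, u_{t+1} = u_t + s·(1−u_t) − f·u_t = u_t·(1−s−f) + s.
Here 1−s−f = 0.610 and s = 0.021.
u_1 = 0.117900 × 0.610 + 0.021 = 0.092919.
u_2 = 0.092919 × 0.610 + 0.021 = 0.077681.
u_3 = 0.077681 × 0.610 + 0.021 = 0.068385.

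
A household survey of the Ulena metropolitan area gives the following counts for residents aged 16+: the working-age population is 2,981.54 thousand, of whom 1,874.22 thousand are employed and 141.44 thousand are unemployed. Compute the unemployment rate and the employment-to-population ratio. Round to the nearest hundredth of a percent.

Labor force = employed + unemployed = 1,874.22 + 141.44 = 2,015.66 thousand.
Unemployment rate = 141.44 / 2,015.66 = 7.02%.
Employment-population ratio = 1,874.22 / 2,981.54 = 62.86%.

Unemployment rate ≈ 7.02%; employment-population ratio ≈ 62.86%.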